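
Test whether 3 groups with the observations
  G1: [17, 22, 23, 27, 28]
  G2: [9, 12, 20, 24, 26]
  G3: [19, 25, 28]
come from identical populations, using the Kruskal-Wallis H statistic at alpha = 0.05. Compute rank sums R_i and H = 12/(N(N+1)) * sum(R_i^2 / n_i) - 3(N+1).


Step 1: Combine all N = 13 observations and assign midranks.
sorted (value, group, rank): (9,G2,1), (12,G2,2), (17,G1,3), (19,G3,4), (20,G2,5), (22,G1,6), (23,G1,7), (24,G2,8), (25,G3,9), (26,G2,10), (27,G1,11), (28,G1,12.5), (28,G3,12.5)
Step 2: Sum ranks within each group.
R_1 = 39.5 (n_1 = 5)
R_2 = 26 (n_2 = 5)
R_3 = 25.5 (n_3 = 3)
Step 3: H = 12/(N(N+1)) * sum(R_i^2/n_i) - 3(N+1)
     = 12/(13*14) * (39.5^2/5 + 26^2/5 + 25.5^2/3) - 3*14
     = 0.065934 * 664 - 42
     = 1.780220.
Step 4: Ties present; correction factor C = 1 - 6/(13^3 - 13) = 0.997253. Corrected H = 1.780220 / 0.997253 = 1.785124.
Step 5: Under H0, H ~ chi^2(2); p-value = 0.409605.
Step 6: alpha = 0.05. fail to reject H0.

H = 1.7851, df = 2, p = 0.409605, fail to reject H0.


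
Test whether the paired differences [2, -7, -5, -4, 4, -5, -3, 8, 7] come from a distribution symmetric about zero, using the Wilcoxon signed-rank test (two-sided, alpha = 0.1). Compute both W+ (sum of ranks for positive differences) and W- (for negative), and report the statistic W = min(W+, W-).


Step 1: Drop any zero differences (none here) and take |d_i|.
|d| = [2, 7, 5, 4, 4, 5, 3, 8, 7]
Step 2: Midrank |d_i| (ties get averaged ranks).
ranks: |2|->1, |7|->7.5, |5|->5.5, |4|->3.5, |4|->3.5, |5|->5.5, |3|->2, |8|->9, |7|->7.5
Step 3: Attach original signs; sum ranks with positive sign and with negative sign.
W+ = 1 + 3.5 + 9 + 7.5 = 21
W- = 7.5 + 5.5 + 3.5 + 5.5 + 2 = 24
(Check: W+ + W- = 45 should equal n(n+1)/2 = 45.)
Step 4: Test statistic W = min(W+, W-) = 21.
Step 5: Ties in |d|, so use the tie-corrected normal approximation.
        E[W] = n(n+1)/4 = 9*10/4 = 22.5.
        Tie groups: |d|=4 (t=2), |d|=5 (t=2), |d|=7 (t=2); sum(t^3 - t) = 18.
        Var[W] = n(n+1)(2n+1)/24 - sum(t^3-t)/48 = 1710/24 - 18/48 = 70.875.
        z = (W - E[W]) / sqrt(Var[W]) = (21 - 22.5) / 8.4187 = -0.1782.
        Two-sided p = 2*Phi(z) = 0.858586.
Step 6: alpha = 0.1. fail to reject H0.

W+ = 21, W- = 24, W = min = 21, p = 0.858586, fail to reject H0.


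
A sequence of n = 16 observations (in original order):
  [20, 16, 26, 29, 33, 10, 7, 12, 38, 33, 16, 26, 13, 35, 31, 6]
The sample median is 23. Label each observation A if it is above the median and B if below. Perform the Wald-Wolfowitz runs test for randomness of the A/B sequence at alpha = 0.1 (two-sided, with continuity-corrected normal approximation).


Step 1: Compute median = 23; label A = above, B = below.
Labels in order: BBAAABBBAABABAAB  (n_A = 8, n_B = 8)
Step 2: Count runs R = 9.
Step 3: Under H0 (random ordering), E[R] = 2*n_A*n_B/(n_A+n_B) + 1 = 2*8*8/16 + 1 = 9.0000.
        Var[R] = 2*n_A*n_B*(2*n_A*n_B - n_A - n_B) / ((n_A+n_B)^2 * (n_A+n_B-1)) = 14336/3840 = 3.7333.
        SD[R] = 1.9322.
Step 4: R = E[R], so z = 0 with no continuity correction.
Step 5: Two-sided p-value via normal approximation = 2*(1 - Phi(|z|)) = 1.000000.
Step 6: alpha = 0.1. fail to reject H0.

R = 9, z = 0.0000, p = 1.000000, fail to reject H0.


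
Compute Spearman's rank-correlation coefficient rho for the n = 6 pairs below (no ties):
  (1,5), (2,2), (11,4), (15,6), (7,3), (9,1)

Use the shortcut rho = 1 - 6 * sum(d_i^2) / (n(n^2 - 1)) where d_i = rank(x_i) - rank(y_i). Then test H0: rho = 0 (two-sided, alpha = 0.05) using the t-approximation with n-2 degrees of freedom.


Step 1: Rank x and y separately (midranks; no ties here).
rank(x): 1->1, 2->2, 11->5, 15->6, 7->3, 9->4
rank(y): 5->5, 2->2, 4->4, 6->6, 3->3, 1->1
Step 2: d_i = R_x(i) - R_y(i); compute d_i^2.
  (1-5)^2=16, (2-2)^2=0, (5-4)^2=1, (6-6)^2=0, (3-3)^2=0, (4-1)^2=9
sum(d^2) = 26.
Step 3: rho = 1 - 6*26 / (6*(6^2 - 1)) = 1 - 156/210 = 0.257143.
Step 4: Under H0, t = rho * sqrt((n-2)/(1-rho^2)) = 0.5322 ~ t(4).
Step 5: Two-sided p-value from the t-distribution with 4 df = 0.622787.
Step 6: alpha = 0.05. fail to reject H0.

rho = 0.2571, p = 0.622787, fail to reject H0 at alpha = 0.05.


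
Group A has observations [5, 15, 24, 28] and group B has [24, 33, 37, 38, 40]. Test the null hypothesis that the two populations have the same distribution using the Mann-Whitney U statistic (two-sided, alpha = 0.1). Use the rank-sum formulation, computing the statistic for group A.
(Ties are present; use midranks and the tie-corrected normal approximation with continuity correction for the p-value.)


Step 1: Combine and sort all 9 observations; assign midranks.
sorted (value, group): (5,X), (15,X), (24,X), (24,Y), (28,X), (33,Y), (37,Y), (38,Y), (40,Y)
ranks: 5->1, 15->2, 24->3.5, 24->3.5, 28->5, 33->6, 37->7, 38->8, 40->9
Step 2: Rank sum for X: R1 = 1 + 2 + 3.5 + 5 = 11.5.
Step 3: U_X = R1 - n1(n1+1)/2 = 11.5 - 4*5/2 = 11.5 - 10 = 1.5.
       U_Y = n1*n2 - U_X = 20 - 1.5 = 18.5.
Step 4: Ties are present, so use the tie-corrected normal approximation (with continuity correction) for the p-value.
Step 5: p-value = 0.049090; compare to alpha = 0.1. reject H0.

U_X = 1.5, p = 0.049090, reject H0 at alpha = 0.1.


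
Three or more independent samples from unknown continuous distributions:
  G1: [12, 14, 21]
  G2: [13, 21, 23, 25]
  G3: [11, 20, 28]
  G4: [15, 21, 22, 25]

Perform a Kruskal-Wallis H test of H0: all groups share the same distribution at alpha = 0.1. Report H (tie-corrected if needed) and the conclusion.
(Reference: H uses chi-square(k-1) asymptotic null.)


Step 1: Combine all N = 14 observations and assign midranks.
sorted (value, group, rank): (11,G3,1), (12,G1,2), (13,G2,3), (14,G1,4), (15,G4,5), (20,G3,6), (21,G1,8), (21,G2,8), (21,G4,8), (22,G4,10), (23,G2,11), (25,G2,12.5), (25,G4,12.5), (28,G3,14)
Step 2: Sum ranks within each group.
R_1 = 14 (n_1 = 3)
R_2 = 34.5 (n_2 = 4)
R_3 = 21 (n_3 = 3)
R_4 = 35.5 (n_4 = 4)
Step 3: H = 12/(N(N+1)) * sum(R_i^2/n_i) - 3(N+1)
     = 12/(14*15) * (14^2/3 + 34.5^2/4 + 21^2/3 + 35.5^2/4) - 3*15
     = 0.057143 * 824.958 - 45
     = 2.140476.
Step 4: Ties present; correction factor C = 1 - 30/(14^3 - 14) = 0.989011. Corrected H = 2.140476 / 0.989011 = 2.164259.
Step 5: Under H0, H ~ chi^2(3); p-value = 0.539022.
Step 6: alpha = 0.1. fail to reject H0.

H = 2.1643, df = 3, p = 0.539022, fail to reject H0.


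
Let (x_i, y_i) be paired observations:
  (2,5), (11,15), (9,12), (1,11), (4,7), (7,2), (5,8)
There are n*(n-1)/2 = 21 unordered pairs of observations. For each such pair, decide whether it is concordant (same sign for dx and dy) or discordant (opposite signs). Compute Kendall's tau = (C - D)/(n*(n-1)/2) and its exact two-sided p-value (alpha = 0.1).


Step 1: Enumerate the 21 unordered pairs (i,j) with i<j and classify each by sign(x_j-x_i) * sign(y_j-y_i).
  (1,2):dx=+9,dy=+10->C; (1,3):dx=+7,dy=+7->C; (1,4):dx=-1,dy=+6->D; (1,5):dx=+2,dy=+2->C
  (1,6):dx=+5,dy=-3->D; (1,7):dx=+3,dy=+3->C; (2,3):dx=-2,dy=-3->C; (2,4):dx=-10,dy=-4->C
  (2,5):dx=-7,dy=-8->C; (2,6):dx=-4,dy=-13->C; (2,7):dx=-6,dy=-7->C; (3,4):dx=-8,dy=-1->C
  (3,5):dx=-5,dy=-5->C; (3,6):dx=-2,dy=-10->C; (3,7):dx=-4,dy=-4->C; (4,5):dx=+3,dy=-4->D
  (4,6):dx=+6,dy=-9->D; (4,7):dx=+4,dy=-3->D; (5,6):dx=+3,dy=-5->D; (5,7):dx=+1,dy=+1->C
  (6,7):dx=-2,dy=+6->D
Step 2: C = 14, D = 7, total pairs = 21.
Step 3: tau = (C - D)/(n(n-1)/2) = (14 - 7)/21 = 0.333333.
Step 4: Exact two-sided p-value (enumerate n! = 5040 permutations of y under H0): p = 0.381349.
Step 5: alpha = 0.1. fail to reject H0.

tau_b = 0.3333 (C=14, D=7), p = 0.381349, fail to reject H0.


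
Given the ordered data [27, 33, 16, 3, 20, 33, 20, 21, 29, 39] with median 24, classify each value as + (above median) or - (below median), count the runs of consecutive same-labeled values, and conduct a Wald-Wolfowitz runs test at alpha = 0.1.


Step 1: Compute median = 24; label A = above, B = below.
Labels in order: AABBBABBAA  (n_A = 5, n_B = 5)
Step 2: Count runs R = 5.
Step 3: Under H0 (random ordering), E[R] = 2*n_A*n_B/(n_A+n_B) + 1 = 2*5*5/10 + 1 = 6.0000.
        Var[R] = 2*n_A*n_B*(2*n_A*n_B - n_A - n_B) / ((n_A+n_B)^2 * (n_A+n_B-1)) = 2000/900 = 2.2222.
        SD[R] = 1.4907.
Step 4: Continuity-corrected z = (R + 0.5 - E[R]) / SD[R] = (5 + 0.5 - 6.0000) / 1.4907 = -0.3354.
Step 5: Two-sided p-value via normal approximation = 2*(1 - Phi(|z|)) = 0.737316.
Step 6: alpha = 0.1. fail to reject H0.

R = 5, z = -0.3354, p = 0.737316, fail to reject H0.


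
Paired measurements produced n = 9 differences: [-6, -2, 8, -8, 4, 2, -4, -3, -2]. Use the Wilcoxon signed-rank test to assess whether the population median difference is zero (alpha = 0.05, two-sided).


Step 1: Drop any zero differences (none here) and take |d_i|.
|d| = [6, 2, 8, 8, 4, 2, 4, 3, 2]
Step 2: Midrank |d_i| (ties get averaged ranks).
ranks: |6|->7, |2|->2, |8|->8.5, |8|->8.5, |4|->5.5, |2|->2, |4|->5.5, |3|->4, |2|->2
Step 3: Attach original signs; sum ranks with positive sign and with negative sign.
W+ = 8.5 + 5.5 + 2 = 16
W- = 7 + 2 + 8.5 + 5.5 + 4 + 2 = 29
(Check: W+ + W- = 45 should equal n(n+1)/2 = 45.)
Step 4: Test statistic W = min(W+, W-) = 16.
Step 5: Ties in |d|, so use the tie-corrected normal approximation.
        E[W] = n(n+1)/4 = 9*10/4 = 22.5.
        Tie groups: |d|=2 (t=3), |d|=4 (t=2), |d|=8 (t=2); sum(t^3 - t) = 36.
        Var[W] = n(n+1)(2n+1)/24 - sum(t^3-t)/48 = 1710/24 - 36/48 = 70.5.
        z = (W - E[W]) / sqrt(Var[W]) = (16 - 22.5) / 8.3964 = -0.7741.
        Two-sided p = 2*Phi(z) = 0.438849.
Step 6: alpha = 0.05. fail to reject H0.

W+ = 16, W- = 29, W = min = 16, p = 0.438849, fail to reject H0.


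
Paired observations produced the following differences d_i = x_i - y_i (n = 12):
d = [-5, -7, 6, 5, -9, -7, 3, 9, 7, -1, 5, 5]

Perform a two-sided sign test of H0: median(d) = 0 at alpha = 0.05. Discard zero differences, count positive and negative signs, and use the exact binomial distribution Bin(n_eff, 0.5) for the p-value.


Step 1: Discard zero differences. Original n = 12; n_eff = number of nonzero differences = 12.
Nonzero differences (with sign): -5, -7, +6, +5, -9, -7, +3, +9, +7, -1, +5, +5
Step 2: Count signs: positive = 7, negative = 5.
Step 3: Under H0: P(positive) = 0.5, so the number of positives S ~ Bin(12, 0.5).
Step 4: Two-sided exact p-value = sum of Bin(12,0.5) probabilities at or below the observed probability = 0.774414.
Step 5: alpha = 0.05. fail to reject H0.

n_eff = 12, pos = 7, neg = 5, p = 0.774414, fail to reject H0.


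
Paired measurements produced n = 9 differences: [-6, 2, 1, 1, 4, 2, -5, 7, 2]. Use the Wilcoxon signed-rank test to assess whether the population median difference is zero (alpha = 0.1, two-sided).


Step 1: Drop any zero differences (none here) and take |d_i|.
|d| = [6, 2, 1, 1, 4, 2, 5, 7, 2]
Step 2: Midrank |d_i| (ties get averaged ranks).
ranks: |6|->8, |2|->4, |1|->1.5, |1|->1.5, |4|->6, |2|->4, |5|->7, |7|->9, |2|->4
Step 3: Attach original signs; sum ranks with positive sign and with negative sign.
W+ = 4 + 1.5 + 1.5 + 6 + 4 + 9 + 4 = 30
W- = 8 + 7 = 15
(Check: W+ + W- = 45 should equal n(n+1)/2 = 45.)
Step 4: Test statistic W = min(W+, W-) = 15.
Step 5: Ties in |d|, so use the tie-corrected normal approximation.
        E[W] = n(n+1)/4 = 9*10/4 = 22.5.
        Tie groups: |d|=1 (t=2), |d|=2 (t=3); sum(t^3 - t) = 30.
        Var[W] = n(n+1)(2n+1)/24 - sum(t^3-t)/48 = 1710/24 - 30/48 = 70.625.
        z = (W - E[W]) / sqrt(Var[W]) = (15 - 22.5) / 8.4039 = -0.8924.
        Two-sided p = 2*Phi(z) = 0.372154.
Step 6: alpha = 0.1. fail to reject H0.

W+ = 30, W- = 15, W = min = 15, p = 0.372154, fail to reject H0.


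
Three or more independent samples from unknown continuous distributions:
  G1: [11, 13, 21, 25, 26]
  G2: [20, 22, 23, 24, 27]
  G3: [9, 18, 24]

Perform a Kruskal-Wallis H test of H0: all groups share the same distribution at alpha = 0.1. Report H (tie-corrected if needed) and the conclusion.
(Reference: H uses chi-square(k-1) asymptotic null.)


Step 1: Combine all N = 13 observations and assign midranks.
sorted (value, group, rank): (9,G3,1), (11,G1,2), (13,G1,3), (18,G3,4), (20,G2,5), (21,G1,6), (22,G2,7), (23,G2,8), (24,G2,9.5), (24,G3,9.5), (25,G1,11), (26,G1,12), (27,G2,13)
Step 2: Sum ranks within each group.
R_1 = 34 (n_1 = 5)
R_2 = 42.5 (n_2 = 5)
R_3 = 14.5 (n_3 = 3)
Step 3: H = 12/(N(N+1)) * sum(R_i^2/n_i) - 3(N+1)
     = 12/(13*14) * (34^2/5 + 42.5^2/5 + 14.5^2/3) - 3*14
     = 0.065934 * 662.533 - 42
     = 1.683516.
Step 4: Ties present; correction factor C = 1 - 6/(13^3 - 13) = 0.997253. Corrected H = 1.683516 / 0.997253 = 1.688154.
Step 5: Under H0, H ~ chi^2(2); p-value = 0.429954.
Step 6: alpha = 0.1. fail to reject H0.

H = 1.6882, df = 2, p = 0.429954, fail to reject H0.


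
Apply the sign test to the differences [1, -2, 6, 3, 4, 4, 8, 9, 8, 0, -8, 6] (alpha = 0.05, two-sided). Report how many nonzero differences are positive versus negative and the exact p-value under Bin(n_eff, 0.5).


Step 1: Discard zero differences. Original n = 12; n_eff = number of nonzero differences = 11.
Nonzero differences (with sign): +1, -2, +6, +3, +4, +4, +8, +9, +8, -8, +6
Step 2: Count signs: positive = 9, negative = 2.
Step 3: Under H0: P(positive) = 0.5, so the number of positives S ~ Bin(11, 0.5).
Step 4: Two-sided exact p-value = sum of Bin(11,0.5) probabilities at or below the observed probability = 0.065430.
Step 5: alpha = 0.05. fail to reject H0.

n_eff = 11, pos = 9, neg = 2, p = 0.065430, fail to reject H0.


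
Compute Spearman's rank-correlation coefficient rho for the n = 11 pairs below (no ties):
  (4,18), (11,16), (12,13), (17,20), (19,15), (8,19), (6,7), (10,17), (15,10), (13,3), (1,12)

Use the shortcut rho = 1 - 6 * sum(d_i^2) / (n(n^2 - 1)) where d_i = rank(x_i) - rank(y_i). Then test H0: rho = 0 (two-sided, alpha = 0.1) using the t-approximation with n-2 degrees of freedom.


Step 1: Rank x and y separately (midranks; no ties here).
rank(x): 4->2, 11->6, 12->7, 17->10, 19->11, 8->4, 6->3, 10->5, 15->9, 13->8, 1->1
rank(y): 18->9, 16->7, 13->5, 20->11, 15->6, 19->10, 7->2, 17->8, 10->3, 3->1, 12->4
Step 2: d_i = R_x(i) - R_y(i); compute d_i^2.
  (2-9)^2=49, (6-7)^2=1, (7-5)^2=4, (10-11)^2=1, (11-6)^2=25, (4-10)^2=36, (3-2)^2=1, (5-8)^2=9, (9-3)^2=36, (8-1)^2=49, (1-4)^2=9
sum(d^2) = 220.
Step 3: rho = 1 - 6*220 / (11*(11^2 - 1)) = 1 - 1320/1320 = 0.000000.
Step 4: Under H0, t = rho * sqrt((n-2)/(1-rho^2)) = 0.0000 ~ t(9).
Step 5: Two-sided p-value from the t-distribution with 9 df = 1.000000.
Step 6: alpha = 0.1. fail to reject H0.

rho = 0.0000, p = 1.000000, fail to reject H0 at alpha = 0.1.


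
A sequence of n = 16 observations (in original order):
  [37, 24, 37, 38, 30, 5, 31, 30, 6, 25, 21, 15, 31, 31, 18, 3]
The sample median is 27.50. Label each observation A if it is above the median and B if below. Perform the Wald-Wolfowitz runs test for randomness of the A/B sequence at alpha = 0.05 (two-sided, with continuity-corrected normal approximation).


Step 1: Compute median = 27.50; label A = above, B = below.
Labels in order: ABAAABAABBBBAABB  (n_A = 8, n_B = 8)
Step 2: Count runs R = 8.
Step 3: Under H0 (random ordering), E[R] = 2*n_A*n_B/(n_A+n_B) + 1 = 2*8*8/16 + 1 = 9.0000.
        Var[R] = 2*n_A*n_B*(2*n_A*n_B - n_A - n_B) / ((n_A+n_B)^2 * (n_A+n_B-1)) = 14336/3840 = 3.7333.
        SD[R] = 1.9322.
Step 4: Continuity-corrected z = (R + 0.5 - E[R]) / SD[R] = (8 + 0.5 - 9.0000) / 1.9322 = -0.2588.
Step 5: Two-sided p-value via normal approximation = 2*(1 - Phi(|z|)) = 0.795809.
Step 6: alpha = 0.05. fail to reject H0.

R = 8, z = -0.2588, p = 0.795809, fail to reject H0.


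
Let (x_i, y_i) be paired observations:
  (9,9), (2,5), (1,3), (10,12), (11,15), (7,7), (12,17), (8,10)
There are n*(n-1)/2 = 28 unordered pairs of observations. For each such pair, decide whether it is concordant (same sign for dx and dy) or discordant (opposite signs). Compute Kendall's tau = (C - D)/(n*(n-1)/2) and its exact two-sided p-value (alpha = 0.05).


Step 1: Enumerate the 28 unordered pairs (i,j) with i<j and classify each by sign(x_j-x_i) * sign(y_j-y_i).
  (1,2):dx=-7,dy=-4->C; (1,3):dx=-8,dy=-6->C; (1,4):dx=+1,dy=+3->C; (1,5):dx=+2,dy=+6->C
  (1,6):dx=-2,dy=-2->C; (1,7):dx=+3,dy=+8->C; (1,8):dx=-1,dy=+1->D; (2,3):dx=-1,dy=-2->C
  (2,4):dx=+8,dy=+7->C; (2,5):dx=+9,dy=+10->C; (2,6):dx=+5,dy=+2->C; (2,7):dx=+10,dy=+12->C
  (2,8):dx=+6,dy=+5->C; (3,4):dx=+9,dy=+9->C; (3,5):dx=+10,dy=+12->C; (3,6):dx=+6,dy=+4->C
  (3,7):dx=+11,dy=+14->C; (3,8):dx=+7,dy=+7->C; (4,5):dx=+1,dy=+3->C; (4,6):dx=-3,dy=-5->C
  (4,7):dx=+2,dy=+5->C; (4,8):dx=-2,dy=-2->C; (5,6):dx=-4,dy=-8->C; (5,7):dx=+1,dy=+2->C
  (5,8):dx=-3,dy=-5->C; (6,7):dx=+5,dy=+10->C; (6,8):dx=+1,dy=+3->C; (7,8):dx=-4,dy=-7->C
Step 2: C = 27, D = 1, total pairs = 28.
Step 3: tau = (C - D)/(n(n-1)/2) = (27 - 1)/28 = 0.928571.
Step 4: Exact two-sided p-value (enumerate n! = 40320 permutations of y under H0): p = 0.000397.
Step 5: alpha = 0.05. reject H0.

tau_b = 0.9286 (C=27, D=1), p = 0.000397, reject H0.


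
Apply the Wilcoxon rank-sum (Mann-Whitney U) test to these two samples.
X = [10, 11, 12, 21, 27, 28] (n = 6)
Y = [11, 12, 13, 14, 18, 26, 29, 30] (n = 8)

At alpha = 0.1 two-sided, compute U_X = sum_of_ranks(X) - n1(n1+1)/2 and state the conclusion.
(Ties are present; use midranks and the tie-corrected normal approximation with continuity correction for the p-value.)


Step 1: Combine and sort all 14 observations; assign midranks.
sorted (value, group): (10,X), (11,X), (11,Y), (12,X), (12,Y), (13,Y), (14,Y), (18,Y), (21,X), (26,Y), (27,X), (28,X), (29,Y), (30,Y)
ranks: 10->1, 11->2.5, 11->2.5, 12->4.5, 12->4.5, 13->6, 14->7, 18->8, 21->9, 26->10, 27->11, 28->12, 29->13, 30->14
Step 2: Rank sum for X: R1 = 1 + 2.5 + 4.5 + 9 + 11 + 12 = 40.
Step 3: U_X = R1 - n1(n1+1)/2 = 40 - 6*7/2 = 40 - 21 = 19.
       U_Y = n1*n2 - U_X = 48 - 19 = 29.
Step 4: Ties are present, so use the tie-corrected normal approximation (with continuity correction) for the p-value.
Step 5: p-value = 0.560413; compare to alpha = 0.1. fail to reject H0.

U_X = 19, p = 0.560413, fail to reject H0 at alpha = 0.1.


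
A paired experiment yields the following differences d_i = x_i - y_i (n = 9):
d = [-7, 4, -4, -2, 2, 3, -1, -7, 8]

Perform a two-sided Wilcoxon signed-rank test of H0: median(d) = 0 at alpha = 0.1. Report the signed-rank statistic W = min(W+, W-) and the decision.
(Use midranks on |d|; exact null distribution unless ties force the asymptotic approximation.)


Step 1: Drop any zero differences (none here) and take |d_i|.
|d| = [7, 4, 4, 2, 2, 3, 1, 7, 8]
Step 2: Midrank |d_i| (ties get averaged ranks).
ranks: |7|->7.5, |4|->5.5, |4|->5.5, |2|->2.5, |2|->2.5, |3|->4, |1|->1, |7|->7.5, |8|->9
Step 3: Attach original signs; sum ranks with positive sign and with negative sign.
W+ = 5.5 + 2.5 + 4 + 9 = 21
W- = 7.5 + 5.5 + 2.5 + 1 + 7.5 = 24
(Check: W+ + W- = 45 should equal n(n+1)/2 = 45.)
Step 4: Test statistic W = min(W+, W-) = 21.
Step 5: Ties in |d|, so use the tie-corrected normal approximation.
        E[W] = n(n+1)/4 = 9*10/4 = 22.5.
        Tie groups: |d|=2 (t=2), |d|=4 (t=2), |d|=7 (t=2); sum(t^3 - t) = 18.
        Var[W] = n(n+1)(2n+1)/24 - sum(t^3-t)/48 = 1710/24 - 18/48 = 70.875.
        z = (W - E[W]) / sqrt(Var[W]) = (21 - 22.5) / 8.4187 = -0.1782.
        Two-sided p = 2*Phi(z) = 0.858586.
Step 6: alpha = 0.1. fail to reject H0.

W+ = 21, W- = 24, W = min = 21, p = 0.858586, fail to reject H0.


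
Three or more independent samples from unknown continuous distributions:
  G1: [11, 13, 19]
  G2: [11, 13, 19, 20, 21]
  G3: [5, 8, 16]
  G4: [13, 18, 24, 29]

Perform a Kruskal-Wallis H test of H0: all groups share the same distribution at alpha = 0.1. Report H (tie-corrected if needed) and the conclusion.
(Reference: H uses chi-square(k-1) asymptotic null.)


Step 1: Combine all N = 15 observations and assign midranks.
sorted (value, group, rank): (5,G3,1), (8,G3,2), (11,G1,3.5), (11,G2,3.5), (13,G1,6), (13,G2,6), (13,G4,6), (16,G3,8), (18,G4,9), (19,G1,10.5), (19,G2,10.5), (20,G2,12), (21,G2,13), (24,G4,14), (29,G4,15)
Step 2: Sum ranks within each group.
R_1 = 20 (n_1 = 3)
R_2 = 45 (n_2 = 5)
R_3 = 11 (n_3 = 3)
R_4 = 44 (n_4 = 4)
Step 3: H = 12/(N(N+1)) * sum(R_i^2/n_i) - 3(N+1)
     = 12/(15*16) * (20^2/3 + 45^2/5 + 11^2/3 + 44^2/4) - 3*16
     = 0.050000 * 1062.67 - 48
     = 5.133333.
Step 4: Ties present; correction factor C = 1 - 36/(15^3 - 15) = 0.989286. Corrected H = 5.133333 / 0.989286 = 5.188929.
Step 5: Under H0, H ~ chi^2(3); p-value = 0.158474.
Step 6: alpha = 0.1. fail to reject H0.

H = 5.1889, df = 3, p = 0.158474, fail to reject H0.


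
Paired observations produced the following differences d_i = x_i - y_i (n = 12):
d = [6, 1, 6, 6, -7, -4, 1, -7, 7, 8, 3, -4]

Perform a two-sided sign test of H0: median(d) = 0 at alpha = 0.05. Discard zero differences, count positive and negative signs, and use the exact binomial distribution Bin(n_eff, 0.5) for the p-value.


Step 1: Discard zero differences. Original n = 12; n_eff = number of nonzero differences = 12.
Nonzero differences (with sign): +6, +1, +6, +6, -7, -4, +1, -7, +7, +8, +3, -4
Step 2: Count signs: positive = 8, negative = 4.
Step 3: Under H0: P(positive) = 0.5, so the number of positives S ~ Bin(12, 0.5).
Step 4: Two-sided exact p-value = sum of Bin(12,0.5) probabilities at or below the observed probability = 0.387695.
Step 5: alpha = 0.05. fail to reject H0.

n_eff = 12, pos = 8, neg = 4, p = 0.387695, fail to reject H0.


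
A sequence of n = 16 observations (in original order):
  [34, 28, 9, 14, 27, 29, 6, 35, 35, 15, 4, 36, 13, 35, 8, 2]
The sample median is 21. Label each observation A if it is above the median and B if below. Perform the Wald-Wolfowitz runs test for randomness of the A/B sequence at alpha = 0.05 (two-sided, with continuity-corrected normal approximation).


Step 1: Compute median = 21; label A = above, B = below.
Labels in order: AABBAABAABBABABB  (n_A = 8, n_B = 8)
Step 2: Count runs R = 10.
Step 3: Under H0 (random ordering), E[R] = 2*n_A*n_B/(n_A+n_B) + 1 = 2*8*8/16 + 1 = 9.0000.
        Var[R] = 2*n_A*n_B*(2*n_A*n_B - n_A - n_B) / ((n_A+n_B)^2 * (n_A+n_B-1)) = 14336/3840 = 3.7333.
        SD[R] = 1.9322.
Step 4: Continuity-corrected z = (R - 0.5 - E[R]) / SD[R] = (10 - 0.5 - 9.0000) / 1.9322 = 0.2588.
Step 5: Two-sided p-value via normal approximation = 2*(1 - Phi(|z|)) = 0.795809.
Step 6: alpha = 0.05. fail to reject H0.

R = 10, z = 0.2588, p = 0.795809, fail to reject H0.


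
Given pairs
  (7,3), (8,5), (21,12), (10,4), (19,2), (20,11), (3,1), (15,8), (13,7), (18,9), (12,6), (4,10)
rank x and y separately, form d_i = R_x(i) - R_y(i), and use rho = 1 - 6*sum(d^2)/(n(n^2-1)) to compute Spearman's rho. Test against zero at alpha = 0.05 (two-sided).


Step 1: Rank x and y separately (midranks; no ties here).
rank(x): 7->3, 8->4, 21->12, 10->5, 19->10, 20->11, 3->1, 15->8, 13->7, 18->9, 12->6, 4->2
rank(y): 3->3, 5->5, 12->12, 4->4, 2->2, 11->11, 1->1, 8->8, 7->7, 9->9, 6->6, 10->10
Step 2: d_i = R_x(i) - R_y(i); compute d_i^2.
  (3-3)^2=0, (4-5)^2=1, (12-12)^2=0, (5-4)^2=1, (10-2)^2=64, (11-11)^2=0, (1-1)^2=0, (8-8)^2=0, (7-7)^2=0, (9-9)^2=0, (6-6)^2=0, (2-10)^2=64
sum(d^2) = 130.
Step 3: rho = 1 - 6*130 / (12*(12^2 - 1)) = 1 - 780/1716 = 0.545455.
Step 4: Under H0, t = rho * sqrt((n-2)/(1-rho^2)) = 2.0580 ~ t(10).
Step 5: Two-sided p-value from the t-distribution with 10 df = 0.066612.
Step 6: alpha = 0.05. fail to reject H0.

rho = 0.5455, p = 0.066612, fail to reject H0 at alpha = 0.05.


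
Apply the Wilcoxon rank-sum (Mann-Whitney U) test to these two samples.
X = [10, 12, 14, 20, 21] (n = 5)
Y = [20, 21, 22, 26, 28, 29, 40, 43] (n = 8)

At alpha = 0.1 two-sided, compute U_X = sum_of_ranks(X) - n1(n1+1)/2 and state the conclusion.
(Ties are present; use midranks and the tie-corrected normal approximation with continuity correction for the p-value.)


Step 1: Combine and sort all 13 observations; assign midranks.
sorted (value, group): (10,X), (12,X), (14,X), (20,X), (20,Y), (21,X), (21,Y), (22,Y), (26,Y), (28,Y), (29,Y), (40,Y), (43,Y)
ranks: 10->1, 12->2, 14->3, 20->4.5, 20->4.5, 21->6.5, 21->6.5, 22->8, 26->9, 28->10, 29->11, 40->12, 43->13
Step 2: Rank sum for X: R1 = 1 + 2 + 3 + 4.5 + 6.5 = 17.
Step 3: U_X = R1 - n1(n1+1)/2 = 17 - 5*6/2 = 17 - 15 = 2.
       U_Y = n1*n2 - U_X = 40 - 2 = 38.
Step 4: Ties are present, so use the tie-corrected normal approximation (with continuity correction) for the p-value.
Step 5: p-value = 0.010205; compare to alpha = 0.1. reject H0.

U_X = 2, p = 0.010205, reject H0 at alpha = 0.1.


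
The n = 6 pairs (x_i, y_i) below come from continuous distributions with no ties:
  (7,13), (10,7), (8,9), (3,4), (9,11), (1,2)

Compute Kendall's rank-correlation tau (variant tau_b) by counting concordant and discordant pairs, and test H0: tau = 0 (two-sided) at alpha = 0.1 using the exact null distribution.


Step 1: Enumerate the 15 unordered pairs (i,j) with i<j and classify each by sign(x_j-x_i) * sign(y_j-y_i).
  (1,2):dx=+3,dy=-6->D; (1,3):dx=+1,dy=-4->D; (1,4):dx=-4,dy=-9->C; (1,5):dx=+2,dy=-2->D
  (1,6):dx=-6,dy=-11->C; (2,3):dx=-2,dy=+2->D; (2,4):dx=-7,dy=-3->C; (2,5):dx=-1,dy=+4->D
  (2,6):dx=-9,dy=-5->C; (3,4):dx=-5,dy=-5->C; (3,5):dx=+1,dy=+2->C; (3,6):dx=-7,dy=-7->C
  (4,5):dx=+6,dy=+7->C; (4,6):dx=-2,dy=-2->C; (5,6):dx=-8,dy=-9->C
Step 2: C = 10, D = 5, total pairs = 15.
Step 3: tau = (C - D)/(n(n-1)/2) = (10 - 5)/15 = 0.333333.
Step 4: Exact two-sided p-value (enumerate n! = 720 permutations of y under H0): p = 0.469444.
Step 5: alpha = 0.1. fail to reject H0.

tau_b = 0.3333 (C=10, D=5), p = 0.469444, fail to reject H0.


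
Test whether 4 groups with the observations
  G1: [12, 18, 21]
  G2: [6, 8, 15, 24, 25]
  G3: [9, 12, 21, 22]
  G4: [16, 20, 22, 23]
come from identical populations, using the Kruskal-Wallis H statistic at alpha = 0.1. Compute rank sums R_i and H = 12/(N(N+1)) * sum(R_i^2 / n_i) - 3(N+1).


Step 1: Combine all N = 16 observations and assign midranks.
sorted (value, group, rank): (6,G2,1), (8,G2,2), (9,G3,3), (12,G1,4.5), (12,G3,4.5), (15,G2,6), (16,G4,7), (18,G1,8), (20,G4,9), (21,G1,10.5), (21,G3,10.5), (22,G3,12.5), (22,G4,12.5), (23,G4,14), (24,G2,15), (25,G2,16)
Step 2: Sum ranks within each group.
R_1 = 23 (n_1 = 3)
R_2 = 40 (n_2 = 5)
R_3 = 30.5 (n_3 = 4)
R_4 = 42.5 (n_4 = 4)
Step 3: H = 12/(N(N+1)) * sum(R_i^2/n_i) - 3(N+1)
     = 12/(16*17) * (23^2/3 + 40^2/5 + 30.5^2/4 + 42.5^2/4) - 3*17
     = 0.044118 * 1180.46 - 51
     = 1.079044.
Step 4: Ties present; correction factor C = 1 - 18/(16^3 - 16) = 0.995588. Corrected H = 1.079044 / 0.995588 = 1.083826.
Step 5: Under H0, H ~ chi^2(3); p-value = 0.780980.
Step 6: alpha = 0.1. fail to reject H0.

H = 1.0838, df = 3, p = 0.780980, fail to reject H0.


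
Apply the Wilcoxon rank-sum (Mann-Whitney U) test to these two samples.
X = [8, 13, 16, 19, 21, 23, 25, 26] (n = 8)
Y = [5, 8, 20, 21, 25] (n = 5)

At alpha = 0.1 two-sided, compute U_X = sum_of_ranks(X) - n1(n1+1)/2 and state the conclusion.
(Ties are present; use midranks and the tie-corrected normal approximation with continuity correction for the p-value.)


Step 1: Combine and sort all 13 observations; assign midranks.
sorted (value, group): (5,Y), (8,X), (8,Y), (13,X), (16,X), (19,X), (20,Y), (21,X), (21,Y), (23,X), (25,X), (25,Y), (26,X)
ranks: 5->1, 8->2.5, 8->2.5, 13->4, 16->5, 19->6, 20->7, 21->8.5, 21->8.5, 23->10, 25->11.5, 25->11.5, 26->13
Step 2: Rank sum for X: R1 = 2.5 + 4 + 5 + 6 + 8.5 + 10 + 11.5 + 13 = 60.5.
Step 3: U_X = R1 - n1(n1+1)/2 = 60.5 - 8*9/2 = 60.5 - 36 = 24.5.
       U_Y = n1*n2 - U_X = 40 - 24.5 = 15.5.
Step 4: Ties are present, so use the tie-corrected normal approximation (with continuity correction) for the p-value.
Step 5: p-value = 0.556554; compare to alpha = 0.1. fail to reject H0.

U_X = 24.5, p = 0.556554, fail to reject H0 at alpha = 0.1.


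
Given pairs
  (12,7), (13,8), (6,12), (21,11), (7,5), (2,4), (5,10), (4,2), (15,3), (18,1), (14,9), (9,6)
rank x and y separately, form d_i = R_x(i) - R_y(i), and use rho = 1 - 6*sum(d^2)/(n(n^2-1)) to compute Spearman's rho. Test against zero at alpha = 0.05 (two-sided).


Step 1: Rank x and y separately (midranks; no ties here).
rank(x): 12->7, 13->8, 6->4, 21->12, 7->5, 2->1, 5->3, 4->2, 15->10, 18->11, 14->9, 9->6
rank(y): 7->7, 8->8, 12->12, 11->11, 5->5, 4->4, 10->10, 2->2, 3->3, 1->1, 9->9, 6->6
Step 2: d_i = R_x(i) - R_y(i); compute d_i^2.
  (7-7)^2=0, (8-8)^2=0, (4-12)^2=64, (12-11)^2=1, (5-5)^2=0, (1-4)^2=9, (3-10)^2=49, (2-2)^2=0, (10-3)^2=49, (11-1)^2=100, (9-9)^2=0, (6-6)^2=0
sum(d^2) = 272.
Step 3: rho = 1 - 6*272 / (12*(12^2 - 1)) = 1 - 1632/1716 = 0.048951.
Step 4: Under H0, t = rho * sqrt((n-2)/(1-rho^2)) = 0.1550 ~ t(10).
Step 5: Two-sided p-value from the t-distribution with 10 df = 0.879919.
Step 6: alpha = 0.05. fail to reject H0.

rho = 0.0490, p = 0.879919, fail to reject H0 at alpha = 0.05.


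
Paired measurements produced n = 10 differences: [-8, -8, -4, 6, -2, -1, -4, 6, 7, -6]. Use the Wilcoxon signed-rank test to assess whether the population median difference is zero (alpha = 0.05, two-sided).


Step 1: Drop any zero differences (none here) and take |d_i|.
|d| = [8, 8, 4, 6, 2, 1, 4, 6, 7, 6]
Step 2: Midrank |d_i| (ties get averaged ranks).
ranks: |8|->9.5, |8|->9.5, |4|->3.5, |6|->6, |2|->2, |1|->1, |4|->3.5, |6|->6, |7|->8, |6|->6
Step 3: Attach original signs; sum ranks with positive sign and with negative sign.
W+ = 6 + 6 + 8 = 20
W- = 9.5 + 9.5 + 3.5 + 2 + 1 + 3.5 + 6 = 35
(Check: W+ + W- = 55 should equal n(n+1)/2 = 55.)
Step 4: Test statistic W = min(W+, W-) = 20.
Step 5: Ties in |d|, so use the tie-corrected normal approximation.
        E[W] = n(n+1)/4 = 10*11/4 = 27.5.
        Tie groups: |d|=4 (t=2), |d|=6 (t=3), |d|=8 (t=2); sum(t^3 - t) = 36.
        Var[W] = n(n+1)(2n+1)/24 - sum(t^3-t)/48 = 2310/24 - 36/48 = 95.5.
        z = (W - E[W]) / sqrt(Var[W]) = (20 - 27.5) / 9.7724 = -0.7675.
        Two-sided p = 2*Phi(z) = 0.442804.
Step 6: alpha = 0.05. fail to reject H0.

W+ = 20, W- = 35, W = min = 20, p = 0.442804, fail to reject H0.


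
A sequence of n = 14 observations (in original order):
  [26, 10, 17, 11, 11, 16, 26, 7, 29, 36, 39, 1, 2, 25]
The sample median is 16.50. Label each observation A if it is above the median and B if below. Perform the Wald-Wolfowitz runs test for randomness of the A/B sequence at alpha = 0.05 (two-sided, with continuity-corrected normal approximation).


Step 1: Compute median = 16.50; label A = above, B = below.
Labels in order: ABABBBABAAABBA  (n_A = 7, n_B = 7)
Step 2: Count runs R = 9.
Step 3: Under H0 (random ordering), E[R] = 2*n_A*n_B/(n_A+n_B) + 1 = 2*7*7/14 + 1 = 8.0000.
        Var[R] = 2*n_A*n_B*(2*n_A*n_B - n_A - n_B) / ((n_A+n_B)^2 * (n_A+n_B-1)) = 8232/2548 = 3.2308.
        SD[R] = 1.7974.
Step 4: Continuity-corrected z = (R - 0.5 - E[R]) / SD[R] = (9 - 0.5 - 8.0000) / 1.7974 = 0.2782.
Step 5: Two-sided p-value via normal approximation = 2*(1 - Phi(|z|)) = 0.780879.
Step 6: alpha = 0.05. fail to reject H0.

R = 9, z = 0.2782, p = 0.780879, fail to reject H0.


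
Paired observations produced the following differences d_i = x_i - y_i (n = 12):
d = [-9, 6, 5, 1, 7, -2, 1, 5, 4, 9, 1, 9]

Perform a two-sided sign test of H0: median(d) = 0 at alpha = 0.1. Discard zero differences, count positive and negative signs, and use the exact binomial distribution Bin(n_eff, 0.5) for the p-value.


Step 1: Discard zero differences. Original n = 12; n_eff = number of nonzero differences = 12.
Nonzero differences (with sign): -9, +6, +5, +1, +7, -2, +1, +5, +4, +9, +1, +9
Step 2: Count signs: positive = 10, negative = 2.
Step 3: Under H0: P(positive) = 0.5, so the number of positives S ~ Bin(12, 0.5).
Step 4: Two-sided exact p-value = sum of Bin(12,0.5) probabilities at or below the observed probability = 0.038574.
Step 5: alpha = 0.1. reject H0.

n_eff = 12, pos = 10, neg = 2, p = 0.038574, reject H0.


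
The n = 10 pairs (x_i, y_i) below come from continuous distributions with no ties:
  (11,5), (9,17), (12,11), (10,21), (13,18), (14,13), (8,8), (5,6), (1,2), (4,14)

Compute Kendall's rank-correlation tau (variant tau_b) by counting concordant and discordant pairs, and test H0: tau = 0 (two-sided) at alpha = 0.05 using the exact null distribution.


Step 1: Enumerate the 45 unordered pairs (i,j) with i<j and classify each by sign(x_j-x_i) * sign(y_j-y_i).
  (1,2):dx=-2,dy=+12->D; (1,3):dx=+1,dy=+6->C; (1,4):dx=-1,dy=+16->D; (1,5):dx=+2,dy=+13->C
  (1,6):dx=+3,dy=+8->C; (1,7):dx=-3,dy=+3->D; (1,8):dx=-6,dy=+1->D; (1,9):dx=-10,dy=-3->C
  (1,10):dx=-7,dy=+9->D; (2,3):dx=+3,dy=-6->D; (2,4):dx=+1,dy=+4->C; (2,5):dx=+4,dy=+1->C
  (2,6):dx=+5,dy=-4->D; (2,7):dx=-1,dy=-9->C; (2,8):dx=-4,dy=-11->C; (2,9):dx=-8,dy=-15->C
  (2,10):dx=-5,dy=-3->C; (3,4):dx=-2,dy=+10->D; (3,5):dx=+1,dy=+7->C; (3,6):dx=+2,dy=+2->C
  (3,7):dx=-4,dy=-3->C; (3,8):dx=-7,dy=-5->C; (3,9):dx=-11,dy=-9->C; (3,10):dx=-8,dy=+3->D
  (4,5):dx=+3,dy=-3->D; (4,6):dx=+4,dy=-8->D; (4,7):dx=-2,dy=-13->C; (4,8):dx=-5,dy=-15->C
  (4,9):dx=-9,dy=-19->C; (4,10):dx=-6,dy=-7->C; (5,6):dx=+1,dy=-5->D; (5,7):dx=-5,dy=-10->C
  (5,8):dx=-8,dy=-12->C; (5,9):dx=-12,dy=-16->C; (5,10):dx=-9,dy=-4->C; (6,7):dx=-6,dy=-5->C
  (6,8):dx=-9,dy=-7->C; (6,9):dx=-13,dy=-11->C; (6,10):dx=-10,dy=+1->D; (7,8):dx=-3,dy=-2->C
  (7,9):dx=-7,dy=-6->C; (7,10):dx=-4,dy=+6->D; (8,9):dx=-4,dy=-4->C; (8,10):dx=-1,dy=+8->D
  (9,10):dx=+3,dy=+12->C
Step 2: C = 30, D = 15, total pairs = 45.
Step 3: tau = (C - D)/(n(n-1)/2) = (30 - 15)/45 = 0.333333.
Step 4: Exact two-sided p-value (enumerate n! = 3628800 permutations of y under H0): p = 0.216373.
Step 5: alpha = 0.05. fail to reject H0.

tau_b = 0.3333 (C=30, D=15), p = 0.216373, fail to reject H0.


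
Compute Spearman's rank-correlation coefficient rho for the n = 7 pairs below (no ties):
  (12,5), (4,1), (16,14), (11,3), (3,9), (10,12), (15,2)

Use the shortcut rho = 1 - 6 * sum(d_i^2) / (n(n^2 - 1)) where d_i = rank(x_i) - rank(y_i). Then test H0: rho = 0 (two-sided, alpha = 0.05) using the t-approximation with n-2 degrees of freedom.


Step 1: Rank x and y separately (midranks; no ties here).
rank(x): 12->5, 4->2, 16->7, 11->4, 3->1, 10->3, 15->6
rank(y): 5->4, 1->1, 14->7, 3->3, 9->5, 12->6, 2->2
Step 2: d_i = R_x(i) - R_y(i); compute d_i^2.
  (5-4)^2=1, (2-1)^2=1, (7-7)^2=0, (4-3)^2=1, (1-5)^2=16, (3-6)^2=9, (6-2)^2=16
sum(d^2) = 44.
Step 3: rho = 1 - 6*44 / (7*(7^2 - 1)) = 1 - 264/336 = 0.214286.
Step 4: Under H0, t = rho * sqrt((n-2)/(1-rho^2)) = 0.4906 ~ t(5).
Step 5: Two-sided p-value from the t-distribution with 5 df = 0.644512.
Step 6: alpha = 0.05. fail to reject H0.

rho = 0.2143, p = 0.644512, fail to reject H0 at alpha = 0.05.


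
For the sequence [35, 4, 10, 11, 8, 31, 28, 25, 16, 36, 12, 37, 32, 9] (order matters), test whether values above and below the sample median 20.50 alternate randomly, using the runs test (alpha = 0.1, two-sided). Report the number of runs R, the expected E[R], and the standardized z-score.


Step 1: Compute median = 20.50; label A = above, B = below.
Labels in order: ABBBBAAABABAAB  (n_A = 7, n_B = 7)
Step 2: Count runs R = 8.
Step 3: Under H0 (random ordering), E[R] = 2*n_A*n_B/(n_A+n_B) + 1 = 2*7*7/14 + 1 = 8.0000.
        Var[R] = 2*n_A*n_B*(2*n_A*n_B - n_A - n_B) / ((n_A+n_B)^2 * (n_A+n_B-1)) = 8232/2548 = 3.2308.
        SD[R] = 1.7974.
Step 4: R = E[R], so z = 0 with no continuity correction.
Step 5: Two-sided p-value via normal approximation = 2*(1 - Phi(|z|)) = 1.000000.
Step 6: alpha = 0.1. fail to reject H0.

R = 8, z = 0.0000, p = 1.000000, fail to reject H0.


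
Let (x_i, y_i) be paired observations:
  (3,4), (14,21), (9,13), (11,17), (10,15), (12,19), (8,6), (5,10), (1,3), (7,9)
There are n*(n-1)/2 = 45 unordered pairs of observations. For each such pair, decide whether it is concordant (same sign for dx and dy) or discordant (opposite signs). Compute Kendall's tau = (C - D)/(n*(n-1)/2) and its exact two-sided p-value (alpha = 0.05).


Step 1: Enumerate the 45 unordered pairs (i,j) with i<j and classify each by sign(x_j-x_i) * sign(y_j-y_i).
  (1,2):dx=+11,dy=+17->C; (1,3):dx=+6,dy=+9->C; (1,4):dx=+8,dy=+13->C; (1,5):dx=+7,dy=+11->C
  (1,6):dx=+9,dy=+15->C; (1,7):dx=+5,dy=+2->C; (1,8):dx=+2,dy=+6->C; (1,9):dx=-2,dy=-1->C
  (1,10):dx=+4,dy=+5->C; (2,3):dx=-5,dy=-8->C; (2,4):dx=-3,dy=-4->C; (2,5):dx=-4,dy=-6->C
  (2,6):dx=-2,dy=-2->C; (2,7):dx=-6,dy=-15->C; (2,8):dx=-9,dy=-11->C; (2,9):dx=-13,dy=-18->C
  (2,10):dx=-7,dy=-12->C; (3,4):dx=+2,dy=+4->C; (3,5):dx=+1,dy=+2->C; (3,6):dx=+3,dy=+6->C
  (3,7):dx=-1,dy=-7->C; (3,8):dx=-4,dy=-3->C; (3,9):dx=-8,dy=-10->C; (3,10):dx=-2,dy=-4->C
  (4,5):dx=-1,dy=-2->C; (4,6):dx=+1,dy=+2->C; (4,7):dx=-3,dy=-11->C; (4,8):dx=-6,dy=-7->C
  (4,9):dx=-10,dy=-14->C; (4,10):dx=-4,dy=-8->C; (5,6):dx=+2,dy=+4->C; (5,7):dx=-2,dy=-9->C
  (5,8):dx=-5,dy=-5->C; (5,9):dx=-9,dy=-12->C; (5,10):dx=-3,dy=-6->C; (6,7):dx=-4,dy=-13->C
  (6,8):dx=-7,dy=-9->C; (6,9):dx=-11,dy=-16->C; (6,10):dx=-5,dy=-10->C; (7,8):dx=-3,dy=+4->D
  (7,9):dx=-7,dy=-3->C; (7,10):dx=-1,dy=+3->D; (8,9):dx=-4,dy=-7->C; (8,10):dx=+2,dy=-1->D
  (9,10):dx=+6,dy=+6->C
Step 2: C = 42, D = 3, total pairs = 45.
Step 3: tau = (C - D)/(n(n-1)/2) = (42 - 3)/45 = 0.866667.
Step 4: Exact two-sided p-value (enumerate n! = 3628800 permutations of y under H0): p = 0.000115.
Step 5: alpha = 0.05. reject H0.

tau_b = 0.8667 (C=42, D=3), p = 0.000115, reject H0.


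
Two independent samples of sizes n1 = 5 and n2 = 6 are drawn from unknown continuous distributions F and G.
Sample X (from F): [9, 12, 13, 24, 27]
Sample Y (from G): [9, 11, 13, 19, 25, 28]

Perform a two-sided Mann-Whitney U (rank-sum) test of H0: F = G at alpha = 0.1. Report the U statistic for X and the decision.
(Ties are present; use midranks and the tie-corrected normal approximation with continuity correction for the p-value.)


Step 1: Combine and sort all 11 observations; assign midranks.
sorted (value, group): (9,X), (9,Y), (11,Y), (12,X), (13,X), (13,Y), (19,Y), (24,X), (25,Y), (27,X), (28,Y)
ranks: 9->1.5, 9->1.5, 11->3, 12->4, 13->5.5, 13->5.5, 19->7, 24->8, 25->9, 27->10, 28->11
Step 2: Rank sum for X: R1 = 1.5 + 4 + 5.5 + 8 + 10 = 29.
Step 3: U_X = R1 - n1(n1+1)/2 = 29 - 5*6/2 = 29 - 15 = 14.
       U_Y = n1*n2 - U_X = 30 - 14 = 16.
Step 4: Ties are present, so use the tie-corrected normal approximation (with continuity correction) for the p-value.
Step 5: p-value = 0.926933; compare to alpha = 0.1. fail to reject H0.

U_X = 14, p = 0.926933, fail to reject H0 at alpha = 0.1.


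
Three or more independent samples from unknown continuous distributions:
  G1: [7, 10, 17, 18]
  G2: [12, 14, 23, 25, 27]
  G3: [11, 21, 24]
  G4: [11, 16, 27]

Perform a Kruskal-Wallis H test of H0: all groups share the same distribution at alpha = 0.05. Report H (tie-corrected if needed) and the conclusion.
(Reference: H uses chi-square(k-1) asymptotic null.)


Step 1: Combine all N = 15 observations and assign midranks.
sorted (value, group, rank): (7,G1,1), (10,G1,2), (11,G3,3.5), (11,G4,3.5), (12,G2,5), (14,G2,6), (16,G4,7), (17,G1,8), (18,G1,9), (21,G3,10), (23,G2,11), (24,G3,12), (25,G2,13), (27,G2,14.5), (27,G4,14.5)
Step 2: Sum ranks within each group.
R_1 = 20 (n_1 = 4)
R_2 = 49.5 (n_2 = 5)
R_3 = 25.5 (n_3 = 3)
R_4 = 25 (n_4 = 3)
Step 3: H = 12/(N(N+1)) * sum(R_i^2/n_i) - 3(N+1)
     = 12/(15*16) * (20^2/4 + 49.5^2/5 + 25.5^2/3 + 25^2/3) - 3*16
     = 0.050000 * 1015.13 - 48
     = 2.756667.
Step 4: Ties present; correction factor C = 1 - 12/(15^3 - 15) = 0.996429. Corrected H = 2.756667 / 0.996429 = 2.766547.
Step 5: Under H0, H ~ chi^2(3); p-value = 0.429036.
Step 6: alpha = 0.05. fail to reject H0.

H = 2.7665, df = 3, p = 0.429036, fail to reject H0.


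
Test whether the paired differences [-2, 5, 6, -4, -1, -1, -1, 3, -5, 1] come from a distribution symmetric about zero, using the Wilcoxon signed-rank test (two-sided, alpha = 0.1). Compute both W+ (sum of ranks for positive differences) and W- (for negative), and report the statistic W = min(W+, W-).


Step 1: Drop any zero differences (none here) and take |d_i|.
|d| = [2, 5, 6, 4, 1, 1, 1, 3, 5, 1]
Step 2: Midrank |d_i| (ties get averaged ranks).
ranks: |2|->5, |5|->8.5, |6|->10, |4|->7, |1|->2.5, |1|->2.5, |1|->2.5, |3|->6, |5|->8.5, |1|->2.5
Step 3: Attach original signs; sum ranks with positive sign and with negative sign.
W+ = 8.5 + 10 + 6 + 2.5 = 27
W- = 5 + 7 + 2.5 + 2.5 + 2.5 + 8.5 = 28
(Check: W+ + W- = 55 should equal n(n+1)/2 = 55.)
Step 4: Test statistic W = min(W+, W-) = 27.
Step 5: Ties in |d|, so use the tie-corrected normal approximation.
        E[W] = n(n+1)/4 = 10*11/4 = 27.5.
        Tie groups: |d|=1 (t=4), |d|=5 (t=2); sum(t^3 - t) = 66.
        Var[W] = n(n+1)(2n+1)/24 - sum(t^3-t)/48 = 2310/24 - 66/48 = 94.875.
        z = (W - E[W]) / sqrt(Var[W]) = (27 - 27.5) / 9.7404 = -0.0513.
        Two-sided p = 2*Phi(z) = 0.959060.
Step 6: alpha = 0.1. fail to reject H0.

W+ = 27, W- = 28, W = min = 27, p = 0.959060, fail to reject H0.
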